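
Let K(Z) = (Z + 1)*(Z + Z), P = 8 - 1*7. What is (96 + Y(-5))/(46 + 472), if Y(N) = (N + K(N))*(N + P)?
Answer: -22/259 ≈ -0.084942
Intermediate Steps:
P = 1 (P = 8 - 7 = 1)
K(Z) = 2*Z*(1 + Z) (K(Z) = (1 + Z)*(2*Z) = 2*Z*(1 + Z))
Y(N) = (1 + N)*(N + 2*N*(1 + N)) (Y(N) = (N + 2*N*(1 + N))*(N + 1) = (N + 2*N*(1 + N))*(1 + N) = (1 + N)*(N + 2*N*(1 + N)))
(96 + Y(-5))/(46 + 472) = (96 - 5*(3 + 2*(-5)**2 + 5*(-5)))/(46 + 472) = (96 - 5*(3 + 2*25 - 25))/518 = (96 - 5*(3 + 50 - 25))*(1/518) = (96 - 5*28)*(1/518) = (96 - 140)*(1/518) = -44*1/518 = -22/259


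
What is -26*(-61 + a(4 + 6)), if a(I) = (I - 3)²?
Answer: 312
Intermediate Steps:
a(I) = (-3 + I)²
-26*(-61 + a(4 + 6)) = -26*(-61 + (-3 + (4 + 6))²) = -26*(-61 + (-3 + 10)²) = -26*(-61 + 7²) = -26*(-61 + 49) = -26*(-12) = 312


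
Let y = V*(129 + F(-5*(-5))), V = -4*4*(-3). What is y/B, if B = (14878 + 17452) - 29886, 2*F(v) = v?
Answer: 1698/611 ≈ 2.7790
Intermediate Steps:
V = 48 (V = -16*(-3) = 48)
F(v) = v/2
B = 2444 (B = 32330 - 29886 = 2444)
y = 6792 (y = 48*(129 + (-5*(-5))/2) = 48*(129 + (1/2)*25) = 48*(129 + 25/2) = 48*(283/2) = 6792)
y/B = 6792/2444 = 6792*(1/2444) = 1698/611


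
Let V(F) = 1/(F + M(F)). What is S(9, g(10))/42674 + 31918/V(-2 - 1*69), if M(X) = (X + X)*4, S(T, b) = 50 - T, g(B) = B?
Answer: -870361919707/42674 ≈ -2.0396e+7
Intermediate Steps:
M(X) = 8*X (M(X) = (2*X)*4 = 8*X)
V(F) = 1/(9*F) (V(F) = 1/(F + 8*F) = 1/(9*F))
S(9, g(10))/42674 + 31918/V(-2 - 1*69) = (50 - 1*9)/42674 + 31918/((1/(9*(-2 - 1*69)))) = (50 - 9)*(1/42674) + 31918/((1/(9*(-2 - 69)))) = 41*(1/42674) + 31918/(((⅑)/(-71))) = 41/42674 + 31918/(((⅑)*(-1/71))) = 41/42674 + 31918/(-1/639) = 41/42674 + 31918*(-639) = 41/42674 - 20395602 = -870361919707/42674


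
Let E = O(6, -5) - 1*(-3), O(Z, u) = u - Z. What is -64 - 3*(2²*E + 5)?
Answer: 17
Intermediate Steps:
E = -8 (E = (-5 - 1*6) - 1*(-3) = (-5 - 6) + 3 = -11 + 3 = -8)
-64 - 3*(2²*E + 5) = -64 - 3*(2²*(-8) + 5) = -64 - 3*(4*(-8) + 5) = -64 - 3*(-32 + 5) = -64 - 3*(-27) = -64 + 81 = 17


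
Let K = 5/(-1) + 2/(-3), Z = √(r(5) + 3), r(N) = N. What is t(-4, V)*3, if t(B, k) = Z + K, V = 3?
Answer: -17 + 6*√2 ≈ -8.5147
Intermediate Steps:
Z = 2*√2 (Z = √(5 + 3) = √8 = 2*√2 ≈ 2.8284)
K = -17/3 (K = 5*(-1) + 2*(-⅓) = -5 - ⅔ = -17/3 ≈ -5.6667)
t(B, k) = -17/3 + 2*√2 (t(B, k) = 2*√2 - 17/3 = -17/3 + 2*√2)
t(-4, V)*3 = (-17/3 + 2*√2)*3 = -17 + 6*√2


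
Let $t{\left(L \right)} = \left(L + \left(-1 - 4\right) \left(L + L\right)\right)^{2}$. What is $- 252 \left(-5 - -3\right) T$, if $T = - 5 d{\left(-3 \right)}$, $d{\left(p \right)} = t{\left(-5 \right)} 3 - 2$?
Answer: $-15303960$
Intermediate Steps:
$t{\left(L \right)} = 81 L^{2}$ ($t{\left(L \right)} = \left(L - 5 \cdot 2 L\right)^{2} = \left(L - 10 L\right)^{2} = \left(- 9 L\right)^{2} = 81 L^{2}$)
$d{\left(p \right)} = 6073$ ($d{\left(p \right)} = 81 \left(-5\right)^{2} \cdot 3 - 2 = 81 \cdot 25 \cdot 3 - 2 = 2025 \cdot 3 - 2 = 6075 - 2 = 6073$)
$T = -30365$ ($T = \left(-5\right) 6073 = -30365$)
$- 252 \left(-5 - -3\right) T = - 252 \left(-5 - -3\right) \left(-30365\right) = - 252 \left(-5 + 3\right) \left(-30365\right) = \left(-252\right) \left(-2\right) \left(-30365\right) = 504 \left(-30365\right) = -15303960$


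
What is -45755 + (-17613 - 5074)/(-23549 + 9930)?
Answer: -623114658/13619 ≈ -45753.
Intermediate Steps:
-45755 + (-17613 - 5074)/(-23549 + 9930) = -45755 - 22687/(-13619) = -45755 - 22687*(-1/13619) = -45755 + 22687/13619 = -623114658/13619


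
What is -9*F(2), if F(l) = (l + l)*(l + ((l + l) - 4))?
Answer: -72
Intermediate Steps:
F(l) = 2*l*(-4 + 3*l) (F(l) = (2*l)*(l + (2*l - 4)) = (2*l)*(l + (-4 + 2*l)) = (2*l)*(-4 + 3*l) = 2*l*(-4 + 3*l))
-9*F(2) = -18*2*(-4 + 3*2) = -18*2*(-4 + 6) = -18*2*2 = -9*8 = -72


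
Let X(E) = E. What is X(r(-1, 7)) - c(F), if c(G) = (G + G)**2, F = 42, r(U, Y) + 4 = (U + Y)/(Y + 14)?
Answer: -49418/7 ≈ -7059.7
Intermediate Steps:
r(U, Y) = -4 + (U + Y)/(14 + Y) (r(U, Y) = -4 + (U + Y)/(Y + 14) = -4 + (U + Y)/(14 + Y))
c(G) = 4*G**2 (c(G) = (2*G)**2 = 4*G**2)
X(r(-1, 7)) - c(F) = (-56 - 1 - 3*7)/(14 + 7) - 4*42**2 = (-56 - 1 - 21)/21 - 4*1764 = (1/21)*(-78) - 1*7056 = -26/7 - 7056 = -49418/7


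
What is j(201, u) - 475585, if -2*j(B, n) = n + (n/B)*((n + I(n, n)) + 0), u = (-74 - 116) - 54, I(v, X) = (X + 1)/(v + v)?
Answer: -382391081/804 ≈ -4.7561e+5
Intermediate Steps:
I(v, X) = (1 + X)/(2*v) (I(v, X) = (1 + X)/((2*v)) = (1 + X)*(1/(2*v)) = (1 + X)/(2*v))
u = -244 (u = -190 - 54 = -244)
j(B, n) = -n/2 - n*(n + (1 + n)/(2*n))/(2*B) (j(B, n) = -(n + (n/B)*((n + (1 + n)/(2*n)) + 0))/2 = -(n + (n/B)*(n + (1 + n)/(2*n)))/2 = -(n + n*(n + (1 + n)/(2*n))/B)/2 = -n/2 - n*(n + (1 + n)/(2*n))/(2*B))
j(201, u) - 475585 = (¼)*(-1 - 1*(-244) - 2*(-244)*(201 - 244))/201 - 475585 = (¼)*(1/201)*(-1 + 244 - 2*(-244)*(-43)) - 475585 = (¼)*(1/201)*(-1 + 244 - 20984) - 475585 = (¼)*(1/201)*(-20741) - 475585 = -20741/804 - 475585 = -382391081/804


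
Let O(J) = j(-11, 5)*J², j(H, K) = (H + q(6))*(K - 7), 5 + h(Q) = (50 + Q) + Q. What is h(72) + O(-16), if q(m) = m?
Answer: 2749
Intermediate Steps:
h(Q) = 45 + 2*Q (h(Q) = -5 + ((50 + Q) + Q) = -5 + (50 + 2*Q) = 45 + 2*Q)
j(H, K) = (-7 + K)*(6 + H) (j(H, K) = (H + 6)*(K - 7) = (6 + H)*(-7 + K) = (-7 + K)*(6 + H))
O(J) = 10*J² (O(J) = (-42 - 7*(-11) + 6*5 - 11*5)*J² = (-42 + 77 + 30 - 55)*J² = 10*J²)
h(72) + O(-16) = (45 + 2*72) + 10*(-16)² = (45 + 144) + 10*256 = 189 + 2560 = 2749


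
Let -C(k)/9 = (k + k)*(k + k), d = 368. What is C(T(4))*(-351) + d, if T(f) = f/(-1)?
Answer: 202544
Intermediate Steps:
T(f) = -f (T(f) = f*(-1) = -f)
C(k) = -36*k² (C(k) = -9*(k + k)*(k + k) = -9*2*k*2*k = -36*k²)
C(T(4))*(-351) + d = -36*(-1*4)²*(-351) + 368 = -36*(-4)²*(-351) + 368 = -36*16*(-351) + 368 = -576*(-351) + 368 = 202176 + 368 = 202544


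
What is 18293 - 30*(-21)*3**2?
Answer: 23963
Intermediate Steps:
18293 - 30*(-21)*3**2 = 18293 + 630*9 = 18293 + 5670 = 23963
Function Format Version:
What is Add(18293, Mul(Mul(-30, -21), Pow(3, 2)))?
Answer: 23963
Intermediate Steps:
Add(18293, Mul(Mul(-30, -21), Pow(3, 2))) = Add(18293, Mul(630, 9)) = Add(18293, 5670) = 23963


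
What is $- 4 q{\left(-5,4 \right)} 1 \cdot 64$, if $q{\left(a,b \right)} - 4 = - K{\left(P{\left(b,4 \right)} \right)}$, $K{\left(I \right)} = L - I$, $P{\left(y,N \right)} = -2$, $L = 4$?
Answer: $512$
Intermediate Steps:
$K{\left(I \right)} = 4 - I$
$q{\left(a,b \right)} = -2$ ($q{\left(a,b \right)} = 4 - \left(4 - -2\right) = 4 - \left(4 + 2\right) = 4 - 6 = -2$)
$- 4 q{\left(-5,4 \right)} 1 \cdot 64 = \left(-4\right) \left(-2\right) 1 \cdot 64 = 8 \cdot 1 \cdot 64 = 8 \cdot 64 = 512$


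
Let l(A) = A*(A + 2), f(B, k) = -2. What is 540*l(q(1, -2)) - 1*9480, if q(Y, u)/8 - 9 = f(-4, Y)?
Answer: 1744440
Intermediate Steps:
q(Y, u) = 56 (q(Y, u) = 72 + 8*(-2) = 72 - 16 = 56)
l(A) = A*(2 + A)
540*l(q(1, -2)) - 1*9480 = 540*(56*(2 + 56)) - 1*9480 = 540*(56*58) - 9480 = 540*3248 - 9480 = 1753920 - 9480 = 1744440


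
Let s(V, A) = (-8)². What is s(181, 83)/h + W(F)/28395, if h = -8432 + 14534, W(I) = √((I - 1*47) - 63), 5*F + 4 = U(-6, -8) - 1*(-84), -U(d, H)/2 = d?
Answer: 32/3051 + I*√2290/141975 ≈ 0.010488 + 0.00033706*I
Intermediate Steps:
U(d, H) = -2*d
s(V, A) = 64
F = 92/5 (F = -⅘ + (-2*(-6) - 1*(-84))/5 = -⅘ + (12 + 84)/5 = -⅘ + (⅕)*96 = -⅘ + 96/5 = 92/5 ≈ 18.400)
W(I) = √(-110 + I) (W(I) = √((I - 47) - 63) = √((-47 + I) - 63) = √(-110 + I))
h = 6102
s(181, 83)/h + W(F)/28395 = 64/6102 + √(-110 + 92/5)/28395 = 64*(1/6102) + √(-458/5)*(1/28395) = 32/3051 + (I*√2290/5)*(1/28395) = 32/3051 + I*√2290/141975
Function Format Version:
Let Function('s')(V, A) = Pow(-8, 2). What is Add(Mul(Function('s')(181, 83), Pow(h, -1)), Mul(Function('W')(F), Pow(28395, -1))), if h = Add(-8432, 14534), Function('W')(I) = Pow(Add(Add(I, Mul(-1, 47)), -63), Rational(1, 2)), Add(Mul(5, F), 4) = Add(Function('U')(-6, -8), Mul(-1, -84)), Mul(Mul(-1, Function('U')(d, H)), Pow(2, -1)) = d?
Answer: Add(Rational(32, 3051), Mul(Rational(1, 141975), I, Pow(2290, Rational(1, 2)))) ≈ Add(0.010488, Mul(0.00033706, I))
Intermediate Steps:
Function('U')(d, H) = Mul(-2, d)
Function('s')(V, A) = 64
F = Rational(92, 5) (F = Add(Rational(-4, 5), Mul(Rational(1, 5), Add(Mul(-2, -6), Mul(-1, -84)))) = Add(Rational(-4, 5), Mul(Rational(1, 5), Add(12, 84))) = Add(Rational(-4, 5), Mul(Rational(1, 5), 96)) = Add(Rational(-4, 5), Rational(96, 5)) = Rational(92, 5) ≈ 18.400)
Function('W')(I) = Pow(Add(-110, I), Rational(1, 2)) (Function('W')(I) = Pow(Add(Add(I, -47), -63), Rational(1, 2)) = Pow(Add(Add(-47, I), -63), Rational(1, 2)) = Pow(Add(-110, I), Rational(1, 2)))
h = 6102
Add(Mul(Function('s')(181, 83), Pow(h, -1)), Mul(Function('W')(F), Pow(28395, -1))) = Add(Mul(64, Pow(6102, -1)), Mul(Pow(Add(-110, Rational(92, 5)), Rational(1, 2)), Pow(28395, -1))) = Add(Mul(64, Rational(1, 6102)), Mul(Pow(Rational(-458, 5), Rational(1, 2)), Rational(1, 28395))) = Add(Rational(32, 3051), Mul(Mul(Rational(1, 5), I, Pow(2290, Rational(1, 2))), Rational(1, 28395))) = Add(Rational(32, 3051), Mul(Rational(1, 141975), I, Pow(2290, Rational(1, 2))))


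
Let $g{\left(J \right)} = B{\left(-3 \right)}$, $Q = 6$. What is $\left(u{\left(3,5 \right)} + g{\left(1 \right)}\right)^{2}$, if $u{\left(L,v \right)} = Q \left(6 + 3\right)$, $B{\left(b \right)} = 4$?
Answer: $3364$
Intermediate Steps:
$g{\left(J \right)} = 4$
$u{\left(L,v \right)} = 54$ ($u{\left(L,v \right)} = 6 \left(6 + 3\right) = 6 \cdot 9 = 54$)
$\left(u{\left(3,5 \right)} + g{\left(1 \right)}\right)^{2} = \left(54 + 4\right)^{2} = 58^{2} = 3364$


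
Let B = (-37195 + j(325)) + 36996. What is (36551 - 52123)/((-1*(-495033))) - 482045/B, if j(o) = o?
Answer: -11363340217/2970198 ≈ -3825.8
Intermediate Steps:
B = 126 (B = (-37195 + 325) + 36996 = -36870 + 36996 = 126)
(36551 - 52123)/((-1*(-495033))) - 482045/B = (36551 - 52123)/((-1*(-495033))) - 482045/126 = -15572/495033 - 482045*1/126 = -15572*1/495033 - 482045/126 = -15572/495033 - 482045/126 = -11363340217/2970198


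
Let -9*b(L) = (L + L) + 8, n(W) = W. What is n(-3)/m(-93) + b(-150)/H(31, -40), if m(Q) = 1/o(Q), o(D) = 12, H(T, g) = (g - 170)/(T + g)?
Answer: -3634/105 ≈ -34.609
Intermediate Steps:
H(T, g) = (-170 + g)/(T + g)
b(L) = -8/9 - 2*L/9 (b(L) = -((L + L) + 8)/9 = -(2*L + 8)/9 = -(8 + 2*L)/9 = -8/9 - 2*L/9)
m(Q) = 1/12
n(-3)/m(-93) + b(-150)/H(31, -40) = -3/1/12 + (-8/9 - 2/9*(-150))/(((-170 - 40)/(31 - 40))) = -3*12 + (-8/9 + 100/3)/((-210/(-9))) = -36 + 292/(9*((-⅑*(-210)))) = -36 + 292/(9*(70/3)) = -36 + (292/9)*(3/70) = -36 + 146/105 = -3634/105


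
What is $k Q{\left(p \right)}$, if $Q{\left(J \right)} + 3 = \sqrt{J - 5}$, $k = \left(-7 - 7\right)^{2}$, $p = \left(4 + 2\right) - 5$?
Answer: $-588 + 392 i \approx -588.0 + 392.0 i$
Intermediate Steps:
$p = 1$ ($p = 6 - 5 = 1$)
$k = 196$ ($k = \left(-14\right)^{2} = 196$)
$Q{\left(J \right)} = -3 + \sqrt{-5 + J}$ ($Q{\left(J \right)} = -3 + \sqrt{J - 5} = -3 + \sqrt{-5 + J}$)
$k Q{\left(p \right)} = 196 \left(-3 + \sqrt{-5 + 1}\right) = 196 \left(-3 + \sqrt{-4}\right) = 196 \left(-3 + 2 i\right) = -588 + 392 i$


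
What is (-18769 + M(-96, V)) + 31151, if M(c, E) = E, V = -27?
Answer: 12355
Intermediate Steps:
(-18769 + M(-96, V)) + 31151 = (-18769 - 27) + 31151 = -18796 + 31151 = 12355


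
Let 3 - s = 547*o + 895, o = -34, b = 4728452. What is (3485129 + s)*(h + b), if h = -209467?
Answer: 15829258822475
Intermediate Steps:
s = 17706 (s = 3 - (547*(-34) + 895) = 3 - (-18598 + 895) = 3 - 1*(-17703) = 3 + 17703 = 17706)
(3485129 + s)*(h + b) = (3485129 + 17706)*(-209467 + 4728452) = 3502835*4518985 = 15829258822475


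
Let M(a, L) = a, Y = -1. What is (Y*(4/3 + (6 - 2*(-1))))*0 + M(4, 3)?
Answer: 4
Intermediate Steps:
(Y*(4/3 + (6 - 2*(-1))))*0 + M(4, 3) = -(4/3 + (6 - 2*(-1)))*0 + 4 = -(4*(⅓) + (6 + 2))*0 + 4 = -(4/3 + 8)*0 + 4 = -1*28/3*0 + 4 = -28/3*0 + 4 = 0 + 4 = 4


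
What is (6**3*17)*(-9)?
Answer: -33048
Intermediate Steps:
(6**3*17)*(-9) = (216*17)*(-9) = 3672*(-9) = -33048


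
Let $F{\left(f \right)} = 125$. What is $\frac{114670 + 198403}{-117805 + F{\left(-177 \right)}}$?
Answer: $- \frac{313073}{117680} \approx -2.6604$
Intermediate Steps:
$\frac{114670 + 198403}{-117805 + F{\left(-177 \right)}} = \frac{114670 + 198403}{-117805 + 125} = \frac{313073}{-117680} = 313073 \left(- \frac{1}{117680}\right) = - \frac{313073}{117680}$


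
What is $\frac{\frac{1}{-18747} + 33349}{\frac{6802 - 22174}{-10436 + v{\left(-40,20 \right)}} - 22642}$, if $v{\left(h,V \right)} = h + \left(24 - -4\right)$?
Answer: $- \frac{1633005949624}{1108642482567} \approx -1.473$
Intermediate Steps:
$v{\left(h,V \right)} = 28 + h$ ($v{\left(h,V \right)} = h + \left(24 + 4\right) = h + 28 = 28 + h$)
$\frac{\frac{1}{-18747} + 33349}{\frac{6802 - 22174}{-10436 + v{\left(-40,20 \right)}} - 22642} = \frac{\frac{1}{-18747} + 33349}{\frac{6802 - 22174}{-10436 + \left(28 - 40\right)} - 22642} = \frac{- \frac{1}{18747} + 33349}{- \frac{15372}{-10436 - 12} - 22642} = \frac{625193702}{18747 \left(- \frac{15372}{-10448} - 22642\right)} = \frac{625193702}{18747 \left(\left(-15372\right) \left(- \frac{1}{10448}\right) - 22642\right)} = \frac{625193702}{18747 \left(\frac{3843}{2612} - 22642\right)} = \frac{625193702}{18747 \left(- \frac{59137061}{2612}\right)} = \frac{625193702}{18747} \left(- \frac{2612}{59137061}\right) = - \frac{1633005949624}{1108642482567}$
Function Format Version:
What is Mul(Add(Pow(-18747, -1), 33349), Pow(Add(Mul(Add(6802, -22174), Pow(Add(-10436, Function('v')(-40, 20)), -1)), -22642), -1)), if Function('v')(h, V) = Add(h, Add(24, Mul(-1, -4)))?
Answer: Rational(-1633005949624, 1108642482567) ≈ -1.4730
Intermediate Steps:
Function('v')(h, V) = Add(28, h) (Function('v')(h, V) = Add(h, Add(24, 4)) = Add(h, 28) = Add(28, h))
Mul(Add(Pow(-18747, -1), 33349), Pow(Add(Mul(Add(6802, -22174), Pow(Add(-10436, Function('v')(-40, 20)), -1)), -22642), -1)) = Mul(Add(Pow(-18747, -1), 33349), Pow(Add(Mul(Add(6802, -22174), Pow(Add(-10436, Add(28, -40)), -1)), -22642), -1)) = Mul(Add(Rational(-1, 18747), 33349), Pow(Add(Mul(-15372, Pow(Add(-10436, -12), -1)), -22642), -1)) = Mul(Rational(625193702, 18747), Pow(Add(Mul(-15372, Pow(-10448, -1)), -22642), -1)) = Mul(Rational(625193702, 18747), Pow(Add(Mul(-15372, Rational(-1, 10448)), -22642), -1)) = Mul(Rational(625193702, 18747), Pow(Add(Rational(3843, 2612), -22642), -1)) = Mul(Rational(625193702, 18747), Pow(Rational(-59137061, 2612), -1)) = Mul(Rational(625193702, 18747), Rational(-2612, 59137061)) = Rational(-1633005949624, 1108642482567)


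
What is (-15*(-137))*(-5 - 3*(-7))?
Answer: 32880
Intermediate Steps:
(-15*(-137))*(-5 - 3*(-7)) = 2055*(-5 + 21) = 2055*16 = 32880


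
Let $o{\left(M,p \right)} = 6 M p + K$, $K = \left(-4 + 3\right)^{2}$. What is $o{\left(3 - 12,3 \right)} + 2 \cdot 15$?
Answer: $-131$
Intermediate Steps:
$K = 1$ ($K = \left(-1\right)^{2} = 1$)
$o{\left(M,p \right)} = 1 + 6 M p$ ($o{\left(M,p \right)} = 6 M p + 1 = 1 + 6 M p$)
$o{\left(3 - 12,3 \right)} + 2 \cdot 15 = \left(1 + 6 \left(3 - 12\right) 3\right) + 2 \cdot 15 = \left(1 + 6 \left(3 - 12\right) 3\right) + 30 = \left(1 + 6 \left(-9\right) 3\right) + 30 = \left(1 - 162\right) + 30 = -161 + 30 = -131$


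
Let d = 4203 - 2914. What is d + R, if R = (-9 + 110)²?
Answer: 11490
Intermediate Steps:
d = 1289
R = 10201 (R = 101² = 10201)
d + R = 1289 + 10201 = 11490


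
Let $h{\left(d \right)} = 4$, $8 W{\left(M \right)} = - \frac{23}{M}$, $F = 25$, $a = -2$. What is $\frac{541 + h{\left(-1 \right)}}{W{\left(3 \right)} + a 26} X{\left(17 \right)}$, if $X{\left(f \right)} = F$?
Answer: $- \frac{327000}{1271} \approx -257.28$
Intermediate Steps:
$X{\left(f \right)} = 25$
$W{\left(M \right)} = - \frac{23}{8 M}$ ($W{\left(M \right)} = \frac{\left(-23\right) \frac{1}{M}}{8} = - \frac{23}{8 M}$)
$\frac{541 + h{\left(-1 \right)}}{W{\left(3 \right)} + a 26} X{\left(17 \right)} = \frac{541 + 4}{- \frac{23}{8 \cdot 3} - 52} \cdot 25 = \frac{545}{\left(- \frac{23}{8}\right) \frac{1}{3} - 52} \cdot 25 = \frac{545}{- \frac{23}{24} - 52} \cdot 25 = \frac{545}{- \frac{1271}{24}} \cdot 25 = 545 \left(- \frac{24}{1271}\right) 25 = \left(- \frac{13080}{1271}\right) 25 = - \frac{327000}{1271}$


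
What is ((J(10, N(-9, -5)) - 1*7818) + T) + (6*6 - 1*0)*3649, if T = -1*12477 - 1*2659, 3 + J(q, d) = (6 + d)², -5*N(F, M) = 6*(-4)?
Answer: 2713091/25 ≈ 1.0852e+5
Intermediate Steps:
N(F, M) = 24/5 (N(F, M) = -6*(-4)/5 = -⅕*(-24) = 24/5)
J(q, d) = -3 + (6 + d)²
T = -15136 (T = -12477 - 2659 = -15136)
((J(10, N(-9, -5)) - 1*7818) + T) + (6*6 - 1*0)*3649 = (((-3 + (6 + 24/5)²) - 1*7818) - 15136) + (6*6 - 1*0)*3649 = (((-3 + (54/5)²) - 7818) - 15136) + (36 + 0)*3649 = (((-3 + 2916/25) - 7818) - 15136) + 36*3649 = ((2841/25 - 7818) - 15136) + 131364 = (-192609/25 - 15136) + 131364 = -571009/25 + 131364 = 2713091/25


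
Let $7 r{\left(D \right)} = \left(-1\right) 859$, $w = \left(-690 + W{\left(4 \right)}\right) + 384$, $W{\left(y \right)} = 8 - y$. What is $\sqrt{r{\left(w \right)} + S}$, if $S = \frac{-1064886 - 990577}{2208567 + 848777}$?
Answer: $\frac{9 i \sqrt{10901535147069}}{2675176} \approx 11.108 i$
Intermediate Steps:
$w = -302$ ($w = \left(-690 + \left(8 - 4\right)\right) + 384 = \left(-690 + 4\right) + 384 = -686 + 384 = -302$)
$S = - \frac{2055463}{3057344} \approx -0.6723$
$r{\left(D \right)} = - \frac{859}{7}$ ($r{\left(D \right)} = \frac{\left(-1\right) 859}{7} = \frac{1}{7} \left(-859\right) = - \frac{859}{7}$)
$\sqrt{r{\left(w \right)} + S} = \sqrt{- \frac{859}{7} - \frac{2055463}{3057344}} = \sqrt{- \frac{2640646737}{21401408}} = \frac{9 i \sqrt{10901535147069}}{2675176}$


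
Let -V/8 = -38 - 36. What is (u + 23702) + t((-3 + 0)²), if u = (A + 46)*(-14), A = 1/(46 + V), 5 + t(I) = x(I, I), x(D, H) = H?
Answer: 7356771/319 ≈ 23062.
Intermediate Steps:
V = 592 (V = -8*(-38 - 36) = -8*(-74) = 592)
t(I) = -5 + I
A = 1/638 (A = 1/(46 + 592) = 1/638 ≈ 0.0015674)
u = -205443/319 (u = (1/638 + 46)*(-14) = (29349/638)*(-14) = -205443/319 ≈ -644.02)
(u + 23702) + t((-3 + 0)²) = (-205443/319 + 23702) + (-5 + (-3 + 0)²) = 7355495/319 + (-5 + (-3)²) = 7355495/319 + (-5 + 9) = 7355495/319 + 4 = 7356771/319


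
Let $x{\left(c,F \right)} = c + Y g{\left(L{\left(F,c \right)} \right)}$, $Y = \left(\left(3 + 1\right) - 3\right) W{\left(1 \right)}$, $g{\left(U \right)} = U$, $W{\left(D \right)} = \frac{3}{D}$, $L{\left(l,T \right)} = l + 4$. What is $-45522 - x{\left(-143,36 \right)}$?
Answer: $-45499$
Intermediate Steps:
$L{\left(l,T \right)} = 4 + l$
$Y = 3$ ($Y = \left(\left(3 + 1\right) - 3\right) \frac{3}{1} = \left(4 - 3\right) 3 \cdot 1 = 1 \cdot 3 = 3$)
$x{\left(c,F \right)} = 12 + c + 3 F$ ($x{\left(c,F \right)} = c + 3 \left(4 + F\right) = c + \left(12 + 3 F\right) = 12 + c + 3 F$)
$-45522 - x{\left(-143,36 \right)} = -45522 - \left(12 - 143 + 3 \cdot 36\right) = -45522 - \left(12 - 143 + 108\right) = -45522 - -23 = -45522 + 23 = -45499$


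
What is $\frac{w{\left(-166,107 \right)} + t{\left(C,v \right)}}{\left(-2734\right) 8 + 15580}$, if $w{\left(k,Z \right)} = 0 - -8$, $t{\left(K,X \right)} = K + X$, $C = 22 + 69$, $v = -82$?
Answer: $- \frac{17}{6292} \approx -0.0027018$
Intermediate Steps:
$C = 91$
$w{\left(k,Z \right)} = 8$ ($w{\left(k,Z \right)} = 0 + 8 = 8$)
$\frac{w{\left(-166,107 \right)} + t{\left(C,v \right)}}{\left(-2734\right) 8 + 15580} = \frac{8 + \left(91 - 82\right)}{\left(-2734\right) 8 + 15580} = \frac{8 + 9}{-21872 + 15580} = \frac{17}{-6292} = 17 \left(- \frac{1}{6292}\right) = - \frac{17}{6292}$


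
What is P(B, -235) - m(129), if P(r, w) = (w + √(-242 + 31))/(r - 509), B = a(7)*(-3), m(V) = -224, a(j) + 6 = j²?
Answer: 143147/638 - I*√211/638 ≈ 224.37 - 0.022768*I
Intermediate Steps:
a(j) = -6 + j²
B = -129 (B = (-6 + 7²)*(-3) = (-6 + 49)*(-3) = 43*(-3) = -129)
P(r, w) = (w + I*√211)/(-509 + r) (P(r, w) = (w + √(-211))/(-509 + r) = (w + I*√211)/(-509 + r))
P(B, -235) - m(129) = (-235 + I*√211)/(-509 - 129) - 1*(-224) = (-235 + I*√211)/(-638) + 224 = -(-235 + I*√211)/638 + 224 = (235/638 - I*√211/638) + 224 = 143147/638 - I*√211/638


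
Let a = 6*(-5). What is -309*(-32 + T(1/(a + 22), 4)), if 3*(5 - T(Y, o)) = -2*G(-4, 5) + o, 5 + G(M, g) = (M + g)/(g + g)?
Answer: 48822/5 ≈ 9764.4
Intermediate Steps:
a = -30
G(M, g) = -5 + (M + g)/(2*g) (G(M, g) = -5 + (M + g)/(g + g) = -5 + (M + g)/((2*g)) = -5 + (M + g)*(1/(2*g)) = -5 + (M + g)/(2*g))
T(Y, o) = 26/15 - o/3 (T(Y, o) = 5 - (-(-4 - 9*5)/5 + o)/3 = 5 - (-(-4 - 45)/5 + o)/3 = 5 - (-(-49)/5 + o)/3 = 5 - (-2*(-49/10) + o)/3 = 5 - (49/5 + o)/3 = 5 + (-49/15 - o/3) = 26/15 - o/3)
-309*(-32 + T(1/(a + 22), 4)) = -309*(-32 + (26/15 - ⅓*4)) = -309*(-32 + (26/15 - 4/3)) = -309*(-32 + ⅖) = -309*(-158/5) = 48822/5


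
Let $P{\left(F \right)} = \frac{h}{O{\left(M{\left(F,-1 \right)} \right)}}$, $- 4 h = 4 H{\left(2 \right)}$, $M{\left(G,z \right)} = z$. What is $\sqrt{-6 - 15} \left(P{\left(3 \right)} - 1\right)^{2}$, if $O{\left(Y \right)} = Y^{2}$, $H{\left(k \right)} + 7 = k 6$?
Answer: $36 i \sqrt{21} \approx 164.97 i$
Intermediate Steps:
$H{\left(k \right)} = -7 + 6 k$ ($H{\left(k \right)} = -7 + k 6 = -7 + 6 k$)
$h = -5$ ($h = - \frac{4 \left(-7 + 6 \cdot 2\right)}{4} = - \frac{4 \left(-7 + 12\right)}{4} = - \frac{4 \cdot 5}{4} = \left(- \frac{1}{4}\right) 20 = -5$)
$P{\left(F \right)} = -5$ ($P{\left(F \right)} = - \frac{5}{\left(-1\right)^{2}} = - \frac{5}{1} = \left(-5\right) 1 = -5$)
$\sqrt{-6 - 15} \left(P{\left(3 \right)} - 1\right)^{2} = \sqrt{-6 - 15} \left(-5 - 1\right)^{2} = \sqrt{-21} \left(-6\right)^{2} = i \sqrt{21} \cdot 36 = 36 i \sqrt{21}$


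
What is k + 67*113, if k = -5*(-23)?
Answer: 7686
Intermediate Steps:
k = 115
k + 67*113 = 115 + 67*113 = 115 + 7571 = 7686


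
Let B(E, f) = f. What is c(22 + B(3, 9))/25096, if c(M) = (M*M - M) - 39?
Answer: 891/25096 ≈ 0.035504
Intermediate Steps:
c(M) = -39 + M² - M (c(M) = (M² - M) - 39 = -39 + M² - M)
c(22 + B(3, 9))/25096 = (-39 + (22 + 9)² - (22 + 9))/25096 = (-39 + 31² - 1*31)*(1/25096) = (-39 + 961 - 31)*(1/25096) = 891*(1/25096) = 891/25096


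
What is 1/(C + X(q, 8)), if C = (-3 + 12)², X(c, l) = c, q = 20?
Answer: 1/101 ≈ 0.0099010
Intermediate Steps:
C = 81 (C = 9² = 81)
1/(C + X(q, 8)) = 1/(81 + 20) = 1/101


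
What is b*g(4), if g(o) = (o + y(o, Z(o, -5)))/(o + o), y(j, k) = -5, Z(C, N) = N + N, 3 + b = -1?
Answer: ½ ≈ 0.50000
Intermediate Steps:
b = -4 (b = -3 - 1 = -4)
Z(C, N) = 2*N
g(o) = (-5 + o)/(2*o) (g(o) = (o - 5)/(o + o) = (-5 + o)/((2*o)) = (-5 + o)*(1/(2*o)) = (-5 + o)/(2*o))
b*g(4) = -2*(-5 + 4)/4 = -2*(-1)/4 = -4*(-⅛) = ½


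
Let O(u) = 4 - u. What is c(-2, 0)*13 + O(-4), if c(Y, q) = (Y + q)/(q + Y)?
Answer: 21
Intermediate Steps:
c(Y, q) = 1 (c(Y, q) = (Y + q)/(Y + q) = 1)
c(-2, 0)*13 + O(-4) = 1*13 + (4 - 1*(-4)) = 13 + (4 + 4) = 13 + 8 = 21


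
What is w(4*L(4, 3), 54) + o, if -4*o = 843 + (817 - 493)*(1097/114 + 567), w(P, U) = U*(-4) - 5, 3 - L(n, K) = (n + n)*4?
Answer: -3582503/76 ≈ -47138.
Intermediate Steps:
L(n, K) = 3 - 8*n (L(n, K) = 3 - (n + n)*4 = 3 - 2*n*4 = 3 - 8*n)
w(P, U) = -5 - 4*U (w(P, U) = -4*U - 5 = -5 - 4*U)
o = -3565707/76 (o = -(843 + (817 - 493)*(1097/114 + 567))/4 = -(843 + 324*(1097*(1/114) + 567))/4 = -(843 + 324*(1097/114 + 567))/4 = -(843 + 324*(65735/114))/4 = -(843 + 3549690/19)/4 = -¼*3565707/19 = -3565707/76 ≈ -46917.)
w(4*L(4, 3), 54) + o = (-5 - 4*54) - 3565707/76 = (-5 - 216) - 3565707/76 = -221 - 3565707/76 = -3582503/76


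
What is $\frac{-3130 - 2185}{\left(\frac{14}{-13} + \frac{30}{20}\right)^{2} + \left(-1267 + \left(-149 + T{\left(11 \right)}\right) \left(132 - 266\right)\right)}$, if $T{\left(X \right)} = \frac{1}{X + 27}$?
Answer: $- \frac{68265860}{240126963} \approx -0.28429$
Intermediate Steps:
$T{\left(X \right)} = \frac{1}{27 + X}$
$\frac{-3130 - 2185}{\left(\frac{14}{-13} + \frac{30}{20}\right)^{2} + \left(-1267 + \left(-149 + T{\left(11 \right)}\right) \left(132 - 266\right)\right)} = \frac{-3130 - 2185}{\left(\frac{14}{-13} + \frac{30}{20}\right)^{2} - \left(1267 - \left(-149 + \frac{1}{27 + 11}\right) \left(132 - 266\right)\right)} = - \frac{5315}{\left(14 \left(- \frac{1}{13}\right) + 30 \cdot \frac{1}{20}\right)^{2} - \left(1267 - \left(-149 + \frac{1}{38}\right) \left(-134\right)\right)} = - \frac{5315}{\left(- \frac{14}{13} + \frac{3}{2}\right)^{2} - \left(1267 - \left(-149 + \frac{1}{38}\right) \left(-134\right)\right)} = - \frac{5315}{\left(\frac{11}{26}\right)^{2} - - \frac{355214}{19}} = - \frac{5315}{\frac{121}{676} + \left(-1267 + \frac{379287}{19}\right)} = - \frac{5315}{\frac{121}{676} + \frac{355214}{19}} = - \frac{5315}{\frac{240126963}{12844}} = \left(-5315\right) \frac{12844}{240126963} = - \frac{68265860}{240126963}$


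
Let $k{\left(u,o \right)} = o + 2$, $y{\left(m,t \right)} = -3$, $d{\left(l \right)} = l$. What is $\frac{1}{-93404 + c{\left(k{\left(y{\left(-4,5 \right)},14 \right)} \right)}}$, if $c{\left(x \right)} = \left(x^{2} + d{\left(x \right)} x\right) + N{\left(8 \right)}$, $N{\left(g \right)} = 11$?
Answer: $- \frac{1}{92881} \approx -1.0766 \cdot 10^{-5}$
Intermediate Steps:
$k{\left(u,o \right)} = 2 + o$
$c{\left(x \right)} = 11 + 2 x^{2}$ ($c{\left(x \right)} = \left(x^{2} + x x\right) + 11 = \left(x^{2} + x^{2}\right) + 11 = 2 x^{2} + 11 = 11 + 2 x^{2}$)
$\frac{1}{-93404 + c{\left(k{\left(y{\left(-4,5 \right)},14 \right)} \right)}} = \frac{1}{-93404 + \left(11 + 2 \left(2 + 14\right)^{2}\right)} = \frac{1}{-93404 + \left(11 + 2 \cdot 16^{2}\right)} = \frac{1}{-93404 + \left(11 + 2 \cdot 256\right)} = \frac{1}{-93404 + \left(11 + 512\right)} = \frac{1}{-93404 + 523} = \frac{1}{-92881} = - \frac{1}{92881}$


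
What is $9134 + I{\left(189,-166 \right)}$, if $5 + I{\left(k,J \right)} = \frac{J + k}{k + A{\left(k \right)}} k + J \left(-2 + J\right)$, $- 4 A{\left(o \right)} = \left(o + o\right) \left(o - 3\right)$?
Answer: $\frac{148067}{4} \approx 37017.0$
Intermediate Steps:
$A{\left(o \right)} = - \frac{o \left(-3 + o\right)}{2}$ ($A{\left(o \right)} = - \frac{\left(o + o\right) \left(o - 3\right)}{4} = - \frac{2 o \left(-3 + o\right)}{4} = - \frac{o \left(-3 + o\right)}{2}$)
$I{\left(k,J \right)} = -5 + J \left(-2 + J\right) + \frac{k \left(J + k\right)}{k + \frac{k \left(3 - k\right)}{2}}$ ($I{\left(k,J \right)} = -5 + \left(\frac{J + k}{k + \frac{k \left(3 - k\right)}{2}} k + J \left(-2 + J\right)\right) = -5 + \left(\frac{k \left(J + k\right)}{k + \frac{k \left(3 - k\right)}{2}} + J \left(-2 + J\right)\right) = -5 + \left(J \left(-2 + J\right) + \frac{k \left(J + k\right)}{k + \frac{k \left(3 - k\right)}{2}}\right) = -5 + J \left(-2 + J\right) + \frac{k \left(J + k\right)}{k + \frac{k \left(3 - k\right)}{2}}$)
$9134 + I{\left(189,-166 \right)} = 9134 + \frac{25 - 1323 - 5 \left(-166\right)^{2} + 8 \left(-166\right) + 189 \left(-166\right)^{2} - \left(-332\right) 189}{-5 + 189} = 9134 + \frac{25 - 1323 - 137780 - 1328 + 189 \cdot 27556 + 62748}{184} = 9134 + \frac{25 - 1323 - 137780 - 1328 + 5208084 + 62748}{184} = 9134 + \frac{1}{184} \cdot 5130426 = 9134 + \frac{111531}{4} = \frac{148067}{4}$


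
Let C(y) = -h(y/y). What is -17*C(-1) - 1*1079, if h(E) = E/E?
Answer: -1062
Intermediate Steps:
h(E) = 1
C(y) = -1 (C(y) = -1*1 = -1)
-17*C(-1) - 1*1079 = -17*(-1) - 1*1079 = 17 - 1079 = -1062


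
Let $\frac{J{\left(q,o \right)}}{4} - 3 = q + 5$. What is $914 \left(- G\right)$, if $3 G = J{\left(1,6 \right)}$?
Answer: $-10968$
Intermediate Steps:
$J{\left(q,o \right)} = 32 + 4 q$ ($J{\left(q,o \right)} = 12 + 4 \left(q + 5\right) = 12 + 4 \left(5 + q\right) = 12 + \left(20 + 4 q\right) = 32 + 4 q$)
$G = 12$ ($G = \frac{32 + 4 \cdot 1}{3} = \frac{32 + 4}{3} = \frac{1}{3} \cdot 36 = 12$)
$914 \left(- G\right) = 914 \left(\left(-1\right) 12\right) = 914 \left(-12\right) = -10968$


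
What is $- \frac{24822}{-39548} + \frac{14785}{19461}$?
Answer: $\frac{533889061}{384821814} \approx 1.3874$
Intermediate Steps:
$- \frac{24822}{-39548} + \frac{14785}{19461} = \left(-24822\right) \left(- \frac{1}{39548}\right) + 14785 \cdot \frac{1}{19461} = \frac{12411}{19774} + \frac{14785}{19461} = \frac{533889061}{384821814}$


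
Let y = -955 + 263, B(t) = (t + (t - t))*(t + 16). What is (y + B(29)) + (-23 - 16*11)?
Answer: 414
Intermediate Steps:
B(t) = t*(16 + t) (B(t) = (t + 0)*(16 + t) = t*(16 + t))
y = -692
(y + B(29)) + (-23 - 16*11) = (-692 + 29*(16 + 29)) + (-23 - 16*11) = (-692 + 29*45) + (-23 - 176) = (-692 + 1305) - 199 = 613 - 199 = 414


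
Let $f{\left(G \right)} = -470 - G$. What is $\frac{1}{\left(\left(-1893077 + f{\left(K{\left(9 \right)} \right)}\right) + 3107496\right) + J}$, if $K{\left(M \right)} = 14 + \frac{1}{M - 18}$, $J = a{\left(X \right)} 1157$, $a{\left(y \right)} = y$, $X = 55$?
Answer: $\frac{9}{11498131} \approx 7.8274 \cdot 10^{-7}$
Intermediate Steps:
$J = 63635$ ($J = 55 \cdot 1157 = 63635$)
$K{\left(M \right)} = 14 + \frac{1}{-18 + M}$
$\frac{1}{\left(\left(-1893077 + f{\left(K{\left(9 \right)} \right)}\right) + 3107496\right) + J} = \frac{1}{\left(\left(-1893077 - \left(470 + \frac{-251 + 14 \cdot 9}{-18 + 9}\right)\right) + 3107496\right) + 63635} = \frac{1}{\left(\left(-1893077 - \left(470 + \frac{-251 + 126}{-9}\right)\right) + 3107496\right) + 63635} = \frac{1}{\left(\left(-1893077 - \left(470 - - \frac{125}{9}\right)\right) + 3107496\right) + 63635} = \frac{1}{\left(\left(-1893077 - \frac{4355}{9}\right) + 3107496\right) + 63635} = \frac{1}{\left(- \frac{17042048}{9} + 3107496\right) + 63635} = \frac{1}{\frac{10925416}{9} + 63635} = \frac{1}{\frac{11498131}{9}} = \frac{9}{11498131}$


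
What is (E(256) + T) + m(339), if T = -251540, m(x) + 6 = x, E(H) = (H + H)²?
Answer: 10937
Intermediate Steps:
E(H) = 4*H² (E(H) = (2*H)² = 4*H²)
m(x) = -6 + x
(E(256) + T) + m(339) = (4*256² - 251540) + (-6 + 339) = (4*65536 - 251540) + 333 = (262144 - 251540) + 333 = 10604 + 333 = 10937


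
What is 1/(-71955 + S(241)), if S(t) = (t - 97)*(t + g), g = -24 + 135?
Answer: -1/21267 ≈ -4.7021e-5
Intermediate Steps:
g = 111
S(t) = (-97 + t)*(111 + t) (S(t) = (t - 97)*(t + 111) = (-97 + t)*(111 + t))
1/(-71955 + S(241)) = 1/(-71955 + (-10767 + 241² + 14*241)) = 1/(-71955 + (-10767 + 58081 + 3374)) = 1/(-71955 + 50688) = 1/(-21267) = -1/21267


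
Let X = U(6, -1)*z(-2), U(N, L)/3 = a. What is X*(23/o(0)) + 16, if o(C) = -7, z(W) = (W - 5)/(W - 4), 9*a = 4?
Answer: 98/9 ≈ 10.889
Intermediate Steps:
a = 4/9 (a = (⅑)*4 = 4/9 ≈ 0.44444)
U(N, L) = 4/3 (U(N, L) = 3*(4/9) = 4/3)
z(W) = (-5 + W)/(-4 + W)
X = 14/9 (X = 4*((-5 - 2)/(-4 - 2))/3 = 4*(-7/(-6))/3 = 4*(-⅙*(-7))/3 = (4/3)*(7/6) = 14/9 ≈ 1.5556)
X*(23/o(0)) + 16 = 14*(23/(-7))/9 + 16 = 14*(23*(-⅐))/9 + 16 = (14/9)*(-23/7) + 16 = -46/9 + 16 = 98/9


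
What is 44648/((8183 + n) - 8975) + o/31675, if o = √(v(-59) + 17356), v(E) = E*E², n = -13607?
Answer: -44648/14399 + I*√188023/31675 ≈ -3.1008 + 0.01369*I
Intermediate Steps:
v(E) = E³
o = I*√188023 (o = √((-59)³ + 17356) = √(-205379 + 17356) = √(-188023) = I*√188023 ≈ 433.62*I)
44648/((8183 + n) - 8975) + o/31675 = 44648/((8183 - 13607) - 8975) + (I*√188023)/31675 = 44648/(-5424 - 8975) + (I*√188023)*(1/31675) = 44648/(-14399) + I*√188023/31675 = 44648*(-1/14399) + I*√188023/31675 = -44648/14399 + I*√188023/31675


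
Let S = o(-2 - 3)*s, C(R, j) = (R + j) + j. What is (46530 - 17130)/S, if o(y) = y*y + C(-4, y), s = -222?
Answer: -4900/407 ≈ -12.039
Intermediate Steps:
C(R, j) = R + 2*j
o(y) = -4 + y**2 + 2*y (o(y) = y*y + (-4 + 2*y) = y**2 + (-4 + 2*y) = -4 + y**2 + 2*y)
S = -2442 (S = (-4 + (-2 - 3)**2 + 2*(-2 - 3))*(-222) = (-4 + (-5)**2 + 2*(-5))*(-222) = (-4 + 25 - 10)*(-222) = 11*(-222) = -2442)
(46530 - 17130)/S = (46530 - 17130)/(-2442) = 29400*(-1/2442) = -4900/407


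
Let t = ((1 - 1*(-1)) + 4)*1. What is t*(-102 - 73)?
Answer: -1050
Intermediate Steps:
t = 6 (t = ((1 + 1) + 4)*1 = (2 + 4)*1 = 6*1 = 6)
t*(-102 - 73) = 6*(-102 - 73) = 6*(-175) = -1050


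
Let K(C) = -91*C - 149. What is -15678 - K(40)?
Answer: -11889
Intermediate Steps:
K(C) = -149 - 91*C
-15678 - K(40) = -15678 - (-149 - 91*40) = -15678 - (-149 - 3640) = -15678 - 1*(-3789) = -15678 + 3789 = -11889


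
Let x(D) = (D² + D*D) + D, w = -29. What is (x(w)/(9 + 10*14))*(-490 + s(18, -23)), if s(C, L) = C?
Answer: -780216/149 ≈ -5236.4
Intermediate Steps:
x(D) = D + 2*D² (x(D) = (D² + D²) + D = 2*D² + D = D + 2*D²)
(x(w)/(9 + 10*14))*(-490 + s(18, -23)) = ((-29*(1 + 2*(-29)))/(9 + 10*14))*(-490 + 18) = ((-29*(1 - 58))/(9 + 140))*(-472) = (-29*(-57)/149)*(-472) = (1653*(1/149))*(-472) = (1653/149)*(-472) = -780216/149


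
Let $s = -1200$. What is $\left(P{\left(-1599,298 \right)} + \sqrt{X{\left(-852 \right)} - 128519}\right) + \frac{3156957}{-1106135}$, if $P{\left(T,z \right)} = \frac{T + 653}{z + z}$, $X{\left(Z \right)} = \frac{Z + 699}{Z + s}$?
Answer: $- \frac{1463975041}{329628230} + \frac{i \sqrt{1670231955}}{114} \approx -4.4413 + 358.5 i$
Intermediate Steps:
$X{\left(Z \right)} = \frac{699 + Z}{-1200 + Z}$ ($X{\left(Z \right)} = \frac{Z + 699}{Z - 1200} = \frac{699 + Z}{-1200 + Z}$)
$P{\left(T,z \right)} = \frac{653 + T}{2 z}$
$\left(P{\left(-1599,298 \right)} + \sqrt{X{\left(-852 \right)} - 128519}\right) + \frac{3156957}{-1106135} = \left(\frac{653 - 1599}{2 \cdot 298} + \sqrt{\frac{699 - 852}{-1200 - 852} - 128519}\right) + \frac{3156957}{-1106135} = \left(\frac{1}{2} \cdot \frac{1}{298} \left(-946\right) + \sqrt{\frac{1}{-2052} \left(-153\right) - 128519}\right) + 3156957 \left(- \frac{1}{1106135}\right) = \left(- \frac{473}{298} + \sqrt{\left(- \frac{1}{2052}\right) \left(-153\right) - 128519}\right) - \frac{3156957}{1106135} = \left(- \frac{473}{298} + \sqrt{\frac{17}{228} - 128519}\right) - \frac{3156957}{1106135} = \left(- \frac{473}{298} + \sqrt{- \frac{29302315}{228}}\right) - \frac{3156957}{1106135} = \left(- \frac{473}{298} + \frac{i \sqrt{1670231955}}{114}\right) - \frac{3156957}{1106135} = - \frac{1463975041}{329628230} + \frac{i \sqrt{1670231955}}{114}$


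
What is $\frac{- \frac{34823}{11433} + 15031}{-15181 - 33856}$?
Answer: $- \frac{171814600}{560640021} \approx -0.30646$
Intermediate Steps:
$\frac{- \frac{34823}{11433} + 15031}{-15181 - 33856} = \frac{\left(-34823\right) \frac{1}{11433} + 15031}{-49037} = \left(- \frac{34823}{11433} + 15031\right) \left(- \frac{1}{49037}\right) = \frac{171814600}{11433} \left(- \frac{1}{49037}\right) = - \frac{171814600}{560640021}$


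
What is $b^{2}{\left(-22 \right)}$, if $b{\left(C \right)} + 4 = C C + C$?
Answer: $209764$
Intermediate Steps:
$b{\left(C \right)} = -4 + C + C^{2}$ ($b{\left(C \right)} = -4 + \left(C C + C\right) = -4 + \left(C^{2} + C\right) = -4 + \left(C + C^{2}\right) = -4 + C + C^{2}$)
$b^{2}{\left(-22 \right)} = \left(-4 - 22 + \left(-22\right)^{2}\right)^{2} = \left(-4 - 22 + 484\right)^{2} = 458^{2} = 209764$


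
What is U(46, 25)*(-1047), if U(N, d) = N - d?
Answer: -21987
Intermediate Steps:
U(46, 25)*(-1047) = (46 - 1*25)*(-1047) = (46 - 25)*(-1047) = 21*(-1047) = -21987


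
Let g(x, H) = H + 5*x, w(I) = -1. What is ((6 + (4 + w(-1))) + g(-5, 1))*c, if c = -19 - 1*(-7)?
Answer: 180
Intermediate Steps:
c = -12 (c = -19 + 7 = -12)
((6 + (4 + w(-1))) + g(-5, 1))*c = ((6 + (4 - 1)) + (1 + 5*(-5)))*(-12) = ((6 + 3) + (1 - 25))*(-12) = (9 - 24)*(-12) = -15*(-12) = 180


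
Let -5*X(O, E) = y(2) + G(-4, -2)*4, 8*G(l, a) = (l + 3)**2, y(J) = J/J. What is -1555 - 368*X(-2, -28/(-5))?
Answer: -7223/5 ≈ -1444.6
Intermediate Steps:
y(J) = 1
G(l, a) = (3 + l)**2/8 (G(l, a) = (l + 3)**2/8 = (3 + l)**2/8)
X(O, E) = -3/10 (X(O, E) = -(1 + ((3 - 4)**2/8)*4)/5 = -(1 + ((1/8)*(-1)**2)*4)/5 = -(1 + ((1/8)*1)*4)/5 = -(1 + (1/8)*4)/5 = -(1 + 1/2)/5 = -1/5*3/2 = -3/10)
-1555 - 368*X(-2, -28/(-5)) = -1555 - 368*(-3/10) = -1555 + 552/5 = -7223/5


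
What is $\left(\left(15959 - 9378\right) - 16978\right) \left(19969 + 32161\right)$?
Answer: $-541995610$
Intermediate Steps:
$\left(\left(15959 - 9378\right) - 16978\right) \left(19969 + 32161\right) = \left(6581 - 16978\right) 52130 = \left(-10397\right) 52130 = -541995610$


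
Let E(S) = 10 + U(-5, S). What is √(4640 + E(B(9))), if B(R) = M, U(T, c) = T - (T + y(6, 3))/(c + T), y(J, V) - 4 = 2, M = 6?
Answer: 6*√129 ≈ 68.147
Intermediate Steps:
y(J, V) = 6 (y(J, V) = 4 + 2 = 6)
U(T, c) = T - (6 + T)/(T + c) (U(T, c) = T - (T + 6)/(c + T) = T - (6 + T)/(T + c))
B(R) = 6
E(S) = 10 + (24 - 5*S)/(-5 + S) (E(S) = 10 + (-6 + (-5)² - 1*(-5) - 5*S)/(-5 + S) = 10 + (-6 + 25 + 5 - 5*S)/(-5 + S) = 10 + (24 - 5*S)/(-5 + S))
√(4640 + E(B(9))) = √(4640 + (-26 + 5*6)/(-5 + 6)) = √(4640 + (-26 + 30)/1) = √(4640 + 1*4) = √(4640 + 4) = √4644 = 6*√129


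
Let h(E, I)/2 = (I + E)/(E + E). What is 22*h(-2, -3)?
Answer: 55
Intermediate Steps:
h(E, I) = (E + I)/E (h(E, I) = 2*((I + E)/(E + E)) = 2*((E + I)/((2*E))) = 2*((E + I)*(1/(2*E))) = 2*((E + I)/(2*E)) = (E + I)/E)
22*h(-2, -3) = 22*((-2 - 3)/(-2)) = 22*(-½*(-5)) = 22*(5/2) = 55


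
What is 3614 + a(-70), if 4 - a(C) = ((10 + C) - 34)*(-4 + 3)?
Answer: 3524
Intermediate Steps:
a(C) = -20 + C (a(C) = 4 - ((10 + C) - 34)*(-4 + 3) = 4 - (-24 + C)*(-1) = 4 - (24 - C) = 4 + (-24 + C) = -20 + C)
3614 + a(-70) = 3614 + (-20 - 70) = 3614 - 90 = 3524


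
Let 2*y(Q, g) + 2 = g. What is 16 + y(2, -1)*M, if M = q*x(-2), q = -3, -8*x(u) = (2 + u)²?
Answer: 16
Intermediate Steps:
y(Q, g) = -1 + g/2
x(u) = -(2 + u)²/8
M = 0 (M = -(-3)*(2 - 2)²/8 = -(-3)*0²/8 = -(-3)*0/8 = -3*0 = 0)
16 + y(2, -1)*M = 16 + (-1 + (½)*(-1))*0 = 16 + (-1 - ½)*0 = 16 - 3/2*0 = 16 + 0 = 16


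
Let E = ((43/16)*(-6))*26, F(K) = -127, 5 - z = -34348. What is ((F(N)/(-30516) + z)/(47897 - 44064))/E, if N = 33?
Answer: -1048316275/49038761889 ≈ -0.021377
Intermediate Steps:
z = 34353 (z = 5 - 1*(-34348) = 5 + 34348 = 34353)
E = -1677/4 (E = ((43*(1/16))*(-6))*26 = ((43/16)*(-6))*26 = -129/8*26 = -1677/4 ≈ -419.25)
((F(N)/(-30516) + z)/(47897 - 44064))/E = ((-127/(-30516) + 34353)/(47897 - 44064))/(-1677/4) = ((-127*(-1/30516) + 34353)/3833)*(-4/1677) = ((127/30516 + 34353)*(1/3833))*(-4/1677) = ((1048316275/30516)*(1/3833))*(-4/1677) = (1048316275/116967828)*(-4/1677) = -1048316275/49038761889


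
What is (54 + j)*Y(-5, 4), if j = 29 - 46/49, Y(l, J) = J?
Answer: 16084/49 ≈ 328.25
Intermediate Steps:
j = 1375/49 (j = 29 - 46/49 = 1375/49 ≈ 28.061)
(54 + j)*Y(-5, 4) = (54 + 1375/49)*4 = (4021/49)*4 = 16084/49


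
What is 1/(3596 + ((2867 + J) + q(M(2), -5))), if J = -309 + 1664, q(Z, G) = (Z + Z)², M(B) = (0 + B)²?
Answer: 1/7882 ≈ 0.00012687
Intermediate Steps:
M(B) = B²
q(Z, G) = 4*Z² (q(Z, G) = (2*Z)² = 4*Z²)
J = 1355
1/(3596 + ((2867 + J) + q(M(2), -5))) = 1/(3596 + ((2867 + 1355) + 4*(2²)²)) = 1/(3596 + (4222 + 4*4²)) = 1/(3596 + (4222 + 4*16)) = 1/(3596 + (4222 + 64)) = 1/(3596 + 4286) = 1/7882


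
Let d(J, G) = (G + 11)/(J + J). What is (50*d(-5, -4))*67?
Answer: -2345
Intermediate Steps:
d(J, G) = (11 + G)/(2*J) (d(J, G) = (11 + G)/((2*J)) = (11 + G)*(1/(2*J)) = (11 + G)/(2*J))
(50*d(-5, -4))*67 = (50*((1/2)*(11 - 4)/(-5)))*67 = (50*((1/2)*(-1/5)*7))*67 = (50*(-7/10))*67 = -35*67 = -2345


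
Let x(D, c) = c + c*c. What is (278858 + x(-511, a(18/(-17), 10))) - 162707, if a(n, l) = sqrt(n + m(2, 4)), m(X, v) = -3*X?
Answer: 1974447/17 + 2*I*sqrt(510)/17 ≈ 1.1614e+5 + 2.6568*I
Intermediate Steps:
a(n, l) = sqrt(-6 + n) (a(n, l) = sqrt(n - 3*2) = sqrt(n - 6) = sqrt(-6 + n))
x(D, c) = c + c**2
(278858 + x(-511, a(18/(-17), 10))) - 162707 = (278858 + sqrt(-6 + 18/(-17))*(1 + sqrt(-6 + 18/(-17)))) - 162707 = (278858 + sqrt(-6 + 18*(-1/17))*(1 + sqrt(-6 + 18*(-1/17)))) - 162707 = (278858 + sqrt(-6 - 18/17)*(1 + sqrt(-6 - 18/17))) - 162707 = (278858 + sqrt(-120/17)*(1 + sqrt(-120/17))) - 162707 = (278858 + (2*I*sqrt(510)/17)*(1 + 2*I*sqrt(510)/17)) - 162707 = (278858 + 2*I*sqrt(510)*(1 + 2*I*sqrt(510)/17)/17) - 162707 = 116151 + 2*I*sqrt(510)*(1 + 2*I*sqrt(510)/17)/17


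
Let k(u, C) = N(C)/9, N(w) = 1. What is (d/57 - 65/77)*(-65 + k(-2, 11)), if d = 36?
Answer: 181624/13167 ≈ 13.794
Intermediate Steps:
k(u, C) = ⅑ (k(u, C) = 1/9 = 1*(⅑) = ⅑)
(d/57 - 65/77)*(-65 + k(-2, 11)) = (36/57 - 65/77)*(-65 + ⅑) = (36*(1/57) - 65*1/77)*(-584/9) = (12/19 - 65/77)*(-584/9) = -311/1463*(-584/9) = 181624/13167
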